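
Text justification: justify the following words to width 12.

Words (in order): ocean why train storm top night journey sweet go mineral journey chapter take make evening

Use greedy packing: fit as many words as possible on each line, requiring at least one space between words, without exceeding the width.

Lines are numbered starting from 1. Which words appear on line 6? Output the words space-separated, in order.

Answer: mineral

Derivation:
Line 1: ['ocean', 'why'] (min_width=9, slack=3)
Line 2: ['train', 'storm'] (min_width=11, slack=1)
Line 3: ['top', 'night'] (min_width=9, slack=3)
Line 4: ['journey'] (min_width=7, slack=5)
Line 5: ['sweet', 'go'] (min_width=8, slack=4)
Line 6: ['mineral'] (min_width=7, slack=5)
Line 7: ['journey'] (min_width=7, slack=5)
Line 8: ['chapter', 'take'] (min_width=12, slack=0)
Line 9: ['make', 'evening'] (min_width=12, slack=0)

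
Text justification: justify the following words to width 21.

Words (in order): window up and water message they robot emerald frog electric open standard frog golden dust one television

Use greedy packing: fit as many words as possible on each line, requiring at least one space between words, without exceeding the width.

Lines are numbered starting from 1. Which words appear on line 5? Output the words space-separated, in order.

Answer: golden dust one

Derivation:
Line 1: ['window', 'up', 'and', 'water'] (min_width=19, slack=2)
Line 2: ['message', 'they', 'robot'] (min_width=18, slack=3)
Line 3: ['emerald', 'frog', 'electric'] (min_width=21, slack=0)
Line 4: ['open', 'standard', 'frog'] (min_width=18, slack=3)
Line 5: ['golden', 'dust', 'one'] (min_width=15, slack=6)
Line 6: ['television'] (min_width=10, slack=11)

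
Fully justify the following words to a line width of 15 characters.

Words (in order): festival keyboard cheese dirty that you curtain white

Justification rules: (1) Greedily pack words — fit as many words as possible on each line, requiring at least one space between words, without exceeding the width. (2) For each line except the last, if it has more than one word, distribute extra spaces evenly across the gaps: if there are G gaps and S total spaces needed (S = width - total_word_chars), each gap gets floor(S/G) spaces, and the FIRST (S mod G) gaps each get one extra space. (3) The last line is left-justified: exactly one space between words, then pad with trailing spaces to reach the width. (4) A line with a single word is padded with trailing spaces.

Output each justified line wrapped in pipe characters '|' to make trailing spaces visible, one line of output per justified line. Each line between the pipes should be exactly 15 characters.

Line 1: ['festival'] (min_width=8, slack=7)
Line 2: ['keyboard', 'cheese'] (min_width=15, slack=0)
Line 3: ['dirty', 'that', 'you'] (min_width=14, slack=1)
Line 4: ['curtain', 'white'] (min_width=13, slack=2)

Answer: |festival       |
|keyboard cheese|
|dirty  that you|
|curtain white  |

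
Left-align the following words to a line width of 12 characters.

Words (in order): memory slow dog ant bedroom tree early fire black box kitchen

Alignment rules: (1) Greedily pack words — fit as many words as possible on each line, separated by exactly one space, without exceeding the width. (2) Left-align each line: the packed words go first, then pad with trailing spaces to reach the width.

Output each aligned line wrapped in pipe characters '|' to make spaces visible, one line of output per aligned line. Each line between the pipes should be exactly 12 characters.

Answer: |memory slow |
|dog ant     |
|bedroom tree|
|early fire  |
|black box   |
|kitchen     |

Derivation:
Line 1: ['memory', 'slow'] (min_width=11, slack=1)
Line 2: ['dog', 'ant'] (min_width=7, slack=5)
Line 3: ['bedroom', 'tree'] (min_width=12, slack=0)
Line 4: ['early', 'fire'] (min_width=10, slack=2)
Line 5: ['black', 'box'] (min_width=9, slack=3)
Line 6: ['kitchen'] (min_width=7, slack=5)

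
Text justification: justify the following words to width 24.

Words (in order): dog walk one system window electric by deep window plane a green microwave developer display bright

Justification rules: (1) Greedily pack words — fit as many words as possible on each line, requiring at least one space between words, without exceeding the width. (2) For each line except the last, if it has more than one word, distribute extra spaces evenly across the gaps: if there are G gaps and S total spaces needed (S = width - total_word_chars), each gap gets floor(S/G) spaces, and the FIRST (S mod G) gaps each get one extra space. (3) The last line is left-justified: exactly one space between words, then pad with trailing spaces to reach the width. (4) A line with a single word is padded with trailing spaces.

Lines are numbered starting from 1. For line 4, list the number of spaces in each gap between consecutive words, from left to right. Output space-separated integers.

Answer: 6

Derivation:
Line 1: ['dog', 'walk', 'one', 'system'] (min_width=19, slack=5)
Line 2: ['window', 'electric', 'by', 'deep'] (min_width=23, slack=1)
Line 3: ['window', 'plane', 'a', 'green'] (min_width=20, slack=4)
Line 4: ['microwave', 'developer'] (min_width=19, slack=5)
Line 5: ['display', 'bright'] (min_width=14, slack=10)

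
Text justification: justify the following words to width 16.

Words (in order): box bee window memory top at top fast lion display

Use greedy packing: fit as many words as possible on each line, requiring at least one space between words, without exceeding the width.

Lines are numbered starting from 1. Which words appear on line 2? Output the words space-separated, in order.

Line 1: ['box', 'bee', 'window'] (min_width=14, slack=2)
Line 2: ['memory', 'top', 'at'] (min_width=13, slack=3)
Line 3: ['top', 'fast', 'lion'] (min_width=13, slack=3)
Line 4: ['display'] (min_width=7, slack=9)

Answer: memory top at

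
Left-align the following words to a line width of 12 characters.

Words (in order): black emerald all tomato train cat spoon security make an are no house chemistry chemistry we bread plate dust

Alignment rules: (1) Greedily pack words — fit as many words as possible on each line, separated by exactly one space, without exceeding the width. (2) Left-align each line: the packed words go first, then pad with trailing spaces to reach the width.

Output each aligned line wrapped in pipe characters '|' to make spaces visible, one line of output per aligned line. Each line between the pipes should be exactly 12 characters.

Line 1: ['black'] (min_width=5, slack=7)
Line 2: ['emerald', 'all'] (min_width=11, slack=1)
Line 3: ['tomato', 'train'] (min_width=12, slack=0)
Line 4: ['cat', 'spoon'] (min_width=9, slack=3)
Line 5: ['security'] (min_width=8, slack=4)
Line 6: ['make', 'an', 'are'] (min_width=11, slack=1)
Line 7: ['no', 'house'] (min_width=8, slack=4)
Line 8: ['chemistry'] (min_width=9, slack=3)
Line 9: ['chemistry', 'we'] (min_width=12, slack=0)
Line 10: ['bread', 'plate'] (min_width=11, slack=1)
Line 11: ['dust'] (min_width=4, slack=8)

Answer: |black       |
|emerald all |
|tomato train|
|cat spoon   |
|security    |
|make an are |
|no house    |
|chemistry   |
|chemistry we|
|bread plate |
|dust        |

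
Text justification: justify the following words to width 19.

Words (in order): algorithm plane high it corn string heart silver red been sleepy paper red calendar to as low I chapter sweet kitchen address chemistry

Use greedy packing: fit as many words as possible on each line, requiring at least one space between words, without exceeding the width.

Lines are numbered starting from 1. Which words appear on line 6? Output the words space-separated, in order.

Line 1: ['algorithm', 'plane'] (min_width=15, slack=4)
Line 2: ['high', 'it', 'corn', 'string'] (min_width=19, slack=0)
Line 3: ['heart', 'silver', 'red'] (min_width=16, slack=3)
Line 4: ['been', 'sleepy', 'paper'] (min_width=17, slack=2)
Line 5: ['red', 'calendar', 'to', 'as'] (min_width=18, slack=1)
Line 6: ['low', 'I', 'chapter', 'sweet'] (min_width=19, slack=0)
Line 7: ['kitchen', 'address'] (min_width=15, slack=4)
Line 8: ['chemistry'] (min_width=9, slack=10)

Answer: low I chapter sweet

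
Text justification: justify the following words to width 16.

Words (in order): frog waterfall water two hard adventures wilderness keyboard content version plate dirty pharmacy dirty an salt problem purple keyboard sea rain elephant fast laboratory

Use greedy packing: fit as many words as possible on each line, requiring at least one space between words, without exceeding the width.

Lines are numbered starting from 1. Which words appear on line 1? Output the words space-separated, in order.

Answer: frog waterfall

Derivation:
Line 1: ['frog', 'waterfall'] (min_width=14, slack=2)
Line 2: ['water', 'two', 'hard'] (min_width=14, slack=2)
Line 3: ['adventures'] (min_width=10, slack=6)
Line 4: ['wilderness'] (min_width=10, slack=6)
Line 5: ['keyboard', 'content'] (min_width=16, slack=0)
Line 6: ['version', 'plate'] (min_width=13, slack=3)
Line 7: ['dirty', 'pharmacy'] (min_width=14, slack=2)
Line 8: ['dirty', 'an', 'salt'] (min_width=13, slack=3)
Line 9: ['problem', 'purple'] (min_width=14, slack=2)
Line 10: ['keyboard', 'sea'] (min_width=12, slack=4)
Line 11: ['rain', 'elephant'] (min_width=13, slack=3)
Line 12: ['fast', 'laboratory'] (min_width=15, slack=1)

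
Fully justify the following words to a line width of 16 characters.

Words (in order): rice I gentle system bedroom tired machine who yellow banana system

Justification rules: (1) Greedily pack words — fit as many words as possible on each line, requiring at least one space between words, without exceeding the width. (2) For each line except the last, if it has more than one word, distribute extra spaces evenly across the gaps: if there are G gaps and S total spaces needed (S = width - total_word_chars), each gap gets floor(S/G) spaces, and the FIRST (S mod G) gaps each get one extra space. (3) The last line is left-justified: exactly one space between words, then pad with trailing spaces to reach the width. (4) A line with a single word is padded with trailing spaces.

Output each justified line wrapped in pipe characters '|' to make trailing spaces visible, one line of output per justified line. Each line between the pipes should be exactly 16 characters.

Line 1: ['rice', 'I', 'gentle'] (min_width=13, slack=3)
Line 2: ['system', 'bedroom'] (min_width=14, slack=2)
Line 3: ['tired', 'machine'] (min_width=13, slack=3)
Line 4: ['who', 'yellow'] (min_width=10, slack=6)
Line 5: ['banana', 'system'] (min_width=13, slack=3)

Answer: |rice   I  gentle|
|system   bedroom|
|tired    machine|
|who       yellow|
|banana system   |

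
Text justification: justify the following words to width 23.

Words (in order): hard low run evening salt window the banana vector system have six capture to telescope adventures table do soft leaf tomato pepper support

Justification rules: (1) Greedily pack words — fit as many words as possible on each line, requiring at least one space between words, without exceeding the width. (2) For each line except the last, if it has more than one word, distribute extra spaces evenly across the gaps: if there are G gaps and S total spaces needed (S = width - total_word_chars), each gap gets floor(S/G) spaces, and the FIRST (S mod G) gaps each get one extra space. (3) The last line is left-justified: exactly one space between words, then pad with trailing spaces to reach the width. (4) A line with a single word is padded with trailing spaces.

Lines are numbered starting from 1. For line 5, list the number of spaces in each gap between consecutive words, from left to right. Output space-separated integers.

Line 1: ['hard', 'low', 'run', 'evening'] (min_width=20, slack=3)
Line 2: ['salt', 'window', 'the', 'banana'] (min_width=22, slack=1)
Line 3: ['vector', 'system', 'have', 'six'] (min_width=22, slack=1)
Line 4: ['capture', 'to', 'telescope'] (min_width=20, slack=3)
Line 5: ['adventures', 'table', 'do'] (min_width=19, slack=4)
Line 6: ['soft', 'leaf', 'tomato', 'pepper'] (min_width=23, slack=0)
Line 7: ['support'] (min_width=7, slack=16)

Answer: 3 3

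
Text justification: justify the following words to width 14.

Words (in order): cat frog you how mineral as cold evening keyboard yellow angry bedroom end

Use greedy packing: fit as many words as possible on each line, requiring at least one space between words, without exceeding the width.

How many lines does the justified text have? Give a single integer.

Answer: 6

Derivation:
Line 1: ['cat', 'frog', 'you'] (min_width=12, slack=2)
Line 2: ['how', 'mineral', 'as'] (min_width=14, slack=0)
Line 3: ['cold', 'evening'] (min_width=12, slack=2)
Line 4: ['keyboard'] (min_width=8, slack=6)
Line 5: ['yellow', 'angry'] (min_width=12, slack=2)
Line 6: ['bedroom', 'end'] (min_width=11, slack=3)
Total lines: 6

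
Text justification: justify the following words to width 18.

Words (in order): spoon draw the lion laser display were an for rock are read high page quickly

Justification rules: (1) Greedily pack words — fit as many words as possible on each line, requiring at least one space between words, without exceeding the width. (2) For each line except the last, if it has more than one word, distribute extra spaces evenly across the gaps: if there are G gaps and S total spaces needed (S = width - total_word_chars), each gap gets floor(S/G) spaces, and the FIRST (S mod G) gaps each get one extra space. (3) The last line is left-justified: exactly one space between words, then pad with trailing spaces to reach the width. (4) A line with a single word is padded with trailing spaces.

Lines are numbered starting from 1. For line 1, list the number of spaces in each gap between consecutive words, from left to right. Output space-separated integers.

Line 1: ['spoon', 'draw', 'the'] (min_width=14, slack=4)
Line 2: ['lion', 'laser', 'display'] (min_width=18, slack=0)
Line 3: ['were', 'an', 'for', 'rock'] (min_width=16, slack=2)
Line 4: ['are', 'read', 'high', 'page'] (min_width=18, slack=0)
Line 5: ['quickly'] (min_width=7, slack=11)

Answer: 3 3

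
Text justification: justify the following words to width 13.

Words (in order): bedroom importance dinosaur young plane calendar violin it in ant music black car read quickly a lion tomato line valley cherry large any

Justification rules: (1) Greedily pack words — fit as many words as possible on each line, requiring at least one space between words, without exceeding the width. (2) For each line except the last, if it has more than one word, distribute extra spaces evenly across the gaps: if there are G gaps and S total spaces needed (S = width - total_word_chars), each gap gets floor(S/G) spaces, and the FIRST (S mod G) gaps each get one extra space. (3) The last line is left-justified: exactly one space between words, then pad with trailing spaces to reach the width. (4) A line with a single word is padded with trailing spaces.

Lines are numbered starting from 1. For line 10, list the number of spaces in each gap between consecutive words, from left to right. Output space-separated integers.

Line 1: ['bedroom'] (min_width=7, slack=6)
Line 2: ['importance'] (min_width=10, slack=3)
Line 3: ['dinosaur'] (min_width=8, slack=5)
Line 4: ['young', 'plane'] (min_width=11, slack=2)
Line 5: ['calendar'] (min_width=8, slack=5)
Line 6: ['violin', 'it', 'in'] (min_width=12, slack=1)
Line 7: ['ant', 'music'] (min_width=9, slack=4)
Line 8: ['black', 'car'] (min_width=9, slack=4)
Line 9: ['read', 'quickly'] (min_width=12, slack=1)
Line 10: ['a', 'lion', 'tomato'] (min_width=13, slack=0)
Line 11: ['line', 'valley'] (min_width=11, slack=2)
Line 12: ['cherry', 'large'] (min_width=12, slack=1)
Line 13: ['any'] (min_width=3, slack=10)

Answer: 1 1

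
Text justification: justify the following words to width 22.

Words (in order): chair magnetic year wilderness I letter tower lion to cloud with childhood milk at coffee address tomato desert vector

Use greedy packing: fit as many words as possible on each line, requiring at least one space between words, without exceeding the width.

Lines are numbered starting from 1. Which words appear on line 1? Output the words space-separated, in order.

Answer: chair magnetic year

Derivation:
Line 1: ['chair', 'magnetic', 'year'] (min_width=19, slack=3)
Line 2: ['wilderness', 'I', 'letter'] (min_width=19, slack=3)
Line 3: ['tower', 'lion', 'to', 'cloud'] (min_width=19, slack=3)
Line 4: ['with', 'childhood', 'milk', 'at'] (min_width=22, slack=0)
Line 5: ['coffee', 'address', 'tomato'] (min_width=21, slack=1)
Line 6: ['desert', 'vector'] (min_width=13, slack=9)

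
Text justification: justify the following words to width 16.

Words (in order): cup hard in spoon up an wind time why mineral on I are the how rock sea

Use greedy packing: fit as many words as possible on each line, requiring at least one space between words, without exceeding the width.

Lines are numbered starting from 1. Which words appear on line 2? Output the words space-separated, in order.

Line 1: ['cup', 'hard', 'in'] (min_width=11, slack=5)
Line 2: ['spoon', 'up', 'an', 'wind'] (min_width=16, slack=0)
Line 3: ['time', 'why', 'mineral'] (min_width=16, slack=0)
Line 4: ['on', 'I', 'are', 'the', 'how'] (min_width=16, slack=0)
Line 5: ['rock', 'sea'] (min_width=8, slack=8)

Answer: spoon up an wind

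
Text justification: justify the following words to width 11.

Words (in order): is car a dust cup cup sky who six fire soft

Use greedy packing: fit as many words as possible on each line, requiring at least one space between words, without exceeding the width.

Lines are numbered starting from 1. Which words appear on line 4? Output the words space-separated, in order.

Line 1: ['is', 'car', 'a'] (min_width=8, slack=3)
Line 2: ['dust', 'cup'] (min_width=8, slack=3)
Line 3: ['cup', 'sky', 'who'] (min_width=11, slack=0)
Line 4: ['six', 'fire'] (min_width=8, slack=3)
Line 5: ['soft'] (min_width=4, slack=7)

Answer: six fire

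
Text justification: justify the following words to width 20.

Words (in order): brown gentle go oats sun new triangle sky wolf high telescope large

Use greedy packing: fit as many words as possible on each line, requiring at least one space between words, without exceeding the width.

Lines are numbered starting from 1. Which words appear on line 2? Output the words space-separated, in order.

Answer: sun new triangle sky

Derivation:
Line 1: ['brown', 'gentle', 'go', 'oats'] (min_width=20, slack=0)
Line 2: ['sun', 'new', 'triangle', 'sky'] (min_width=20, slack=0)
Line 3: ['wolf', 'high', 'telescope'] (min_width=19, slack=1)
Line 4: ['large'] (min_width=5, slack=15)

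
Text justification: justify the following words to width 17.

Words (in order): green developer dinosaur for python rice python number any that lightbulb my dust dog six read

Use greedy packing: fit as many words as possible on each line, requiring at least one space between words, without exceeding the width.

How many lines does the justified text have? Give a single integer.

Answer: 6

Derivation:
Line 1: ['green', 'developer'] (min_width=15, slack=2)
Line 2: ['dinosaur', 'for'] (min_width=12, slack=5)
Line 3: ['python', 'rice'] (min_width=11, slack=6)
Line 4: ['python', 'number', 'any'] (min_width=17, slack=0)
Line 5: ['that', 'lightbulb', 'my'] (min_width=17, slack=0)
Line 6: ['dust', 'dog', 'six', 'read'] (min_width=17, slack=0)
Total lines: 6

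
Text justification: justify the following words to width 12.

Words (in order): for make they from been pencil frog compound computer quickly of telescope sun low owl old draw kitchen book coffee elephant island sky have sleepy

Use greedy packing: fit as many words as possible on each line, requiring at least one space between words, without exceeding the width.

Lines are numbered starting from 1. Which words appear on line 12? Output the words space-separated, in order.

Answer: coffee

Derivation:
Line 1: ['for', 'make'] (min_width=8, slack=4)
Line 2: ['they', 'from'] (min_width=9, slack=3)
Line 3: ['been', 'pencil'] (min_width=11, slack=1)
Line 4: ['frog'] (min_width=4, slack=8)
Line 5: ['compound'] (min_width=8, slack=4)
Line 6: ['computer'] (min_width=8, slack=4)
Line 7: ['quickly', 'of'] (min_width=10, slack=2)
Line 8: ['telescope'] (min_width=9, slack=3)
Line 9: ['sun', 'low', 'owl'] (min_width=11, slack=1)
Line 10: ['old', 'draw'] (min_width=8, slack=4)
Line 11: ['kitchen', 'book'] (min_width=12, slack=0)
Line 12: ['coffee'] (min_width=6, slack=6)
Line 13: ['elephant'] (min_width=8, slack=4)
Line 14: ['island', 'sky'] (min_width=10, slack=2)
Line 15: ['have', 'sleepy'] (min_width=11, slack=1)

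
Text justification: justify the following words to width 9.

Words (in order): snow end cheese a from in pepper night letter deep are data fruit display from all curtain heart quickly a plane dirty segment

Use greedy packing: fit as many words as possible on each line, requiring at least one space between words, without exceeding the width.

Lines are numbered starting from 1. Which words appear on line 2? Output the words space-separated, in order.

Answer: cheese a

Derivation:
Line 1: ['snow', 'end'] (min_width=8, slack=1)
Line 2: ['cheese', 'a'] (min_width=8, slack=1)
Line 3: ['from', 'in'] (min_width=7, slack=2)
Line 4: ['pepper'] (min_width=6, slack=3)
Line 5: ['night'] (min_width=5, slack=4)
Line 6: ['letter'] (min_width=6, slack=3)
Line 7: ['deep', 'are'] (min_width=8, slack=1)
Line 8: ['data'] (min_width=4, slack=5)
Line 9: ['fruit'] (min_width=5, slack=4)
Line 10: ['display'] (min_width=7, slack=2)
Line 11: ['from', 'all'] (min_width=8, slack=1)
Line 12: ['curtain'] (min_width=7, slack=2)
Line 13: ['heart'] (min_width=5, slack=4)
Line 14: ['quickly', 'a'] (min_width=9, slack=0)
Line 15: ['plane'] (min_width=5, slack=4)
Line 16: ['dirty'] (min_width=5, slack=4)
Line 17: ['segment'] (min_width=7, slack=2)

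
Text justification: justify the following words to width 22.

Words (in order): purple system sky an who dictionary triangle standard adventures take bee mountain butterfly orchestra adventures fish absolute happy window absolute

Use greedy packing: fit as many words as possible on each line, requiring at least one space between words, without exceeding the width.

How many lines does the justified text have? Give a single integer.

Answer: 8

Derivation:
Line 1: ['purple', 'system', 'sky', 'an'] (min_width=20, slack=2)
Line 2: ['who', 'dictionary'] (min_width=14, slack=8)
Line 3: ['triangle', 'standard'] (min_width=17, slack=5)
Line 4: ['adventures', 'take', 'bee'] (min_width=19, slack=3)
Line 5: ['mountain', 'butterfly'] (min_width=18, slack=4)
Line 6: ['orchestra', 'adventures'] (min_width=20, slack=2)
Line 7: ['fish', 'absolute', 'happy'] (min_width=19, slack=3)
Line 8: ['window', 'absolute'] (min_width=15, slack=7)
Total lines: 8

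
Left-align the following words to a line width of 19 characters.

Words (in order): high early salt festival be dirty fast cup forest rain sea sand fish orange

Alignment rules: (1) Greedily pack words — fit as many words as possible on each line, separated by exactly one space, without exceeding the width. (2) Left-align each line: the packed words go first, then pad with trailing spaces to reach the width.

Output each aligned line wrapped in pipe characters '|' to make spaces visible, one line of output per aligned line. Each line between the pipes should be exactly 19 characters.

Line 1: ['high', 'early', 'salt'] (min_width=15, slack=4)
Line 2: ['festival', 'be', 'dirty'] (min_width=17, slack=2)
Line 3: ['fast', 'cup', 'forest'] (min_width=15, slack=4)
Line 4: ['rain', 'sea', 'sand', 'fish'] (min_width=18, slack=1)
Line 5: ['orange'] (min_width=6, slack=13)

Answer: |high early salt    |
|festival be dirty  |
|fast cup forest    |
|rain sea sand fish |
|orange             |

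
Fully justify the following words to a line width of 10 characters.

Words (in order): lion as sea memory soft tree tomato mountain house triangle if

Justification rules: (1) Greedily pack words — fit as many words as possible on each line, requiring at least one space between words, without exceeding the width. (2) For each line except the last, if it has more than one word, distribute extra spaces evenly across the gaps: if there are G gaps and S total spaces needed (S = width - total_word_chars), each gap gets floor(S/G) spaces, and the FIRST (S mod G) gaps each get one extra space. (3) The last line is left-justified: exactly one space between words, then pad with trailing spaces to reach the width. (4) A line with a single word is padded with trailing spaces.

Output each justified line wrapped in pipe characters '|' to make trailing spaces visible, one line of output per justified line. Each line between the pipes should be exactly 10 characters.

Line 1: ['lion', 'as'] (min_width=7, slack=3)
Line 2: ['sea', 'memory'] (min_width=10, slack=0)
Line 3: ['soft', 'tree'] (min_width=9, slack=1)
Line 4: ['tomato'] (min_width=6, slack=4)
Line 5: ['mountain'] (min_width=8, slack=2)
Line 6: ['house'] (min_width=5, slack=5)
Line 7: ['triangle'] (min_width=8, slack=2)
Line 8: ['if'] (min_width=2, slack=8)

Answer: |lion    as|
|sea memory|
|soft  tree|
|tomato    |
|mountain  |
|house     |
|triangle  |
|if        |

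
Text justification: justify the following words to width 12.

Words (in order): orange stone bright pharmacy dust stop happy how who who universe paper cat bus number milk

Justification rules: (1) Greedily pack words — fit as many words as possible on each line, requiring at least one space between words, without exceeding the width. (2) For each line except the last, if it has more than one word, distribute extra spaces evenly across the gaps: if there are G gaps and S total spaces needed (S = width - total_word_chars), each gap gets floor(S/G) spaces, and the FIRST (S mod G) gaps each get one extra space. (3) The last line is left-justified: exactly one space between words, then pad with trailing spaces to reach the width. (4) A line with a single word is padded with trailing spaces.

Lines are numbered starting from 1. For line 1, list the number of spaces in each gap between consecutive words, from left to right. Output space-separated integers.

Answer: 1

Derivation:
Line 1: ['orange', 'stone'] (min_width=12, slack=0)
Line 2: ['bright'] (min_width=6, slack=6)
Line 3: ['pharmacy'] (min_width=8, slack=4)
Line 4: ['dust', 'stop'] (min_width=9, slack=3)
Line 5: ['happy', 'how'] (min_width=9, slack=3)
Line 6: ['who', 'who'] (min_width=7, slack=5)
Line 7: ['universe'] (min_width=8, slack=4)
Line 8: ['paper', 'cat'] (min_width=9, slack=3)
Line 9: ['bus', 'number'] (min_width=10, slack=2)
Line 10: ['milk'] (min_width=4, slack=8)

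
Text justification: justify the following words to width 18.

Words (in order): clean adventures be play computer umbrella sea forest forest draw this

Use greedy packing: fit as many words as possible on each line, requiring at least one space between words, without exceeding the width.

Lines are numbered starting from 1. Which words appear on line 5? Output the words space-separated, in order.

Line 1: ['clean', 'adventures'] (min_width=16, slack=2)
Line 2: ['be', 'play', 'computer'] (min_width=16, slack=2)
Line 3: ['umbrella', 'sea'] (min_width=12, slack=6)
Line 4: ['forest', 'forest', 'draw'] (min_width=18, slack=0)
Line 5: ['this'] (min_width=4, slack=14)

Answer: this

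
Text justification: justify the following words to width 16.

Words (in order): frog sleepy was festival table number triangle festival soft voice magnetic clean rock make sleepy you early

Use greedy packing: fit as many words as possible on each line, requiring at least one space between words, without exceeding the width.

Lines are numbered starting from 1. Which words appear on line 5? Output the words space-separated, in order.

Answer: voice magnetic

Derivation:
Line 1: ['frog', 'sleepy', 'was'] (min_width=15, slack=1)
Line 2: ['festival', 'table'] (min_width=14, slack=2)
Line 3: ['number', 'triangle'] (min_width=15, slack=1)
Line 4: ['festival', 'soft'] (min_width=13, slack=3)
Line 5: ['voice', 'magnetic'] (min_width=14, slack=2)
Line 6: ['clean', 'rock', 'make'] (min_width=15, slack=1)
Line 7: ['sleepy', 'you', 'early'] (min_width=16, slack=0)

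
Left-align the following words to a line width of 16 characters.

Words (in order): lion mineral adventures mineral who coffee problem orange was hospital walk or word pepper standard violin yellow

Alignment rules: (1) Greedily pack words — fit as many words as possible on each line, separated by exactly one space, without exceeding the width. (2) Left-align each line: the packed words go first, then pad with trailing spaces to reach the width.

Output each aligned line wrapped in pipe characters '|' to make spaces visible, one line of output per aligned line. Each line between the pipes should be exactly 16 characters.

Line 1: ['lion', 'mineral'] (min_width=12, slack=4)
Line 2: ['adventures'] (min_width=10, slack=6)
Line 3: ['mineral', 'who'] (min_width=11, slack=5)
Line 4: ['coffee', 'problem'] (min_width=14, slack=2)
Line 5: ['orange', 'was'] (min_width=10, slack=6)
Line 6: ['hospital', 'walk', 'or'] (min_width=16, slack=0)
Line 7: ['word', 'pepper'] (min_width=11, slack=5)
Line 8: ['standard', 'violin'] (min_width=15, slack=1)
Line 9: ['yellow'] (min_width=6, slack=10)

Answer: |lion mineral    |
|adventures      |
|mineral who     |
|coffee problem  |
|orange was      |
|hospital walk or|
|word pepper     |
|standard violin |
|yellow          |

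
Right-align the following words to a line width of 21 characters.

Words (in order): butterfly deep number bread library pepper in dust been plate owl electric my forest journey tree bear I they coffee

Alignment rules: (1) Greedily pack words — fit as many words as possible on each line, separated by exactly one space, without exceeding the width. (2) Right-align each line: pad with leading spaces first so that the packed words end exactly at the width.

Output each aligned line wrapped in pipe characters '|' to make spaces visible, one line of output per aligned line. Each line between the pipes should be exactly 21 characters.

Line 1: ['butterfly', 'deep', 'number'] (min_width=21, slack=0)
Line 2: ['bread', 'library', 'pepper'] (min_width=20, slack=1)
Line 3: ['in', 'dust', 'been', 'plate'] (min_width=18, slack=3)
Line 4: ['owl', 'electric', 'my'] (min_width=15, slack=6)
Line 5: ['forest', 'journey', 'tree'] (min_width=19, slack=2)
Line 6: ['bear', 'I', 'they', 'coffee'] (min_width=18, slack=3)

Answer: |butterfly deep number|
| bread library pepper|
|   in dust been plate|
|      owl electric my|
|  forest journey tree|
|   bear I they coffee|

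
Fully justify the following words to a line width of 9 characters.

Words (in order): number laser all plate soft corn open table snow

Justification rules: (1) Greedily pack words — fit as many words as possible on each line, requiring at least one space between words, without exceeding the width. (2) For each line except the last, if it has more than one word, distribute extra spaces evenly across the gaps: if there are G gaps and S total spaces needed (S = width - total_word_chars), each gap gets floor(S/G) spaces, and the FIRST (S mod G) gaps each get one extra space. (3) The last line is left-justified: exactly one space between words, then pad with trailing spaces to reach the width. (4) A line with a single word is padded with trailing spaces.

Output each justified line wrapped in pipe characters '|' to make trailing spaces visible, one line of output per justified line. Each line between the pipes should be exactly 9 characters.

Answer: |number   |
|laser all|
|plate    |
|soft corn|
|open     |
|table    |
|snow     |

Derivation:
Line 1: ['number'] (min_width=6, slack=3)
Line 2: ['laser', 'all'] (min_width=9, slack=0)
Line 3: ['plate'] (min_width=5, slack=4)
Line 4: ['soft', 'corn'] (min_width=9, slack=0)
Line 5: ['open'] (min_width=4, slack=5)
Line 6: ['table'] (min_width=5, slack=4)
Line 7: ['snow'] (min_width=4, slack=5)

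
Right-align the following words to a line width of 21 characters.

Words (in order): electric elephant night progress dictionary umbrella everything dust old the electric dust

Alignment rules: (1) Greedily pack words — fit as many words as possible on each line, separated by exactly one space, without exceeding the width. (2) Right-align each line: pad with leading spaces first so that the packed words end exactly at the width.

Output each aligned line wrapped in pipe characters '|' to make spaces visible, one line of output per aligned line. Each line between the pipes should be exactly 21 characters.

Answer: |    electric elephant|
|       night progress|
|  dictionary umbrella|
|  everything dust old|
|    the electric dust|

Derivation:
Line 1: ['electric', 'elephant'] (min_width=17, slack=4)
Line 2: ['night', 'progress'] (min_width=14, slack=7)
Line 3: ['dictionary', 'umbrella'] (min_width=19, slack=2)
Line 4: ['everything', 'dust', 'old'] (min_width=19, slack=2)
Line 5: ['the', 'electric', 'dust'] (min_width=17, slack=4)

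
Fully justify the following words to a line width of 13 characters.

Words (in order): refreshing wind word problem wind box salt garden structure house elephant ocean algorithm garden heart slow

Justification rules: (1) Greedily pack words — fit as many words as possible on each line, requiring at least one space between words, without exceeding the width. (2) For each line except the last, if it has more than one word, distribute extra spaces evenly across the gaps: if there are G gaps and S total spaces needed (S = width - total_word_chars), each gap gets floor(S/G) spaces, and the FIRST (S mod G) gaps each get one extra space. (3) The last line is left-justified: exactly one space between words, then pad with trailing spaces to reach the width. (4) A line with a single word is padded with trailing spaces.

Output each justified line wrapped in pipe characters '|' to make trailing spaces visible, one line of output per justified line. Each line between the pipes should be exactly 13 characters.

Line 1: ['refreshing'] (min_width=10, slack=3)
Line 2: ['wind', 'word'] (min_width=9, slack=4)
Line 3: ['problem', 'wind'] (min_width=12, slack=1)
Line 4: ['box', 'salt'] (min_width=8, slack=5)
Line 5: ['garden'] (min_width=6, slack=7)
Line 6: ['structure'] (min_width=9, slack=4)
Line 7: ['house'] (min_width=5, slack=8)
Line 8: ['elephant'] (min_width=8, slack=5)
Line 9: ['ocean'] (min_width=5, slack=8)
Line 10: ['algorithm'] (min_width=9, slack=4)
Line 11: ['garden', 'heart'] (min_width=12, slack=1)
Line 12: ['slow'] (min_width=4, slack=9)

Answer: |refreshing   |
|wind     word|
|problem  wind|
|box      salt|
|garden       |
|structure    |
|house        |
|elephant     |
|ocean        |
|algorithm    |
|garden  heart|
|slow         |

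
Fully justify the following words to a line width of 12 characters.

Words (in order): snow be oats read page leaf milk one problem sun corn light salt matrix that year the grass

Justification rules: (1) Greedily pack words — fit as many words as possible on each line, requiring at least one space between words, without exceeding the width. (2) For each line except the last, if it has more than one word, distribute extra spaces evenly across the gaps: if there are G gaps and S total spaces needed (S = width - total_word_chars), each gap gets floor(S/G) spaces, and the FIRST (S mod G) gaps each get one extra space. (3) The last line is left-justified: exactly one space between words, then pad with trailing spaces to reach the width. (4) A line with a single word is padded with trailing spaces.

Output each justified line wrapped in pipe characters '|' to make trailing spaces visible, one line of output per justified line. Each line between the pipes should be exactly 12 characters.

Answer: |snow be oats|
|read    page|
|leaf    milk|
|one  problem|
|sun     corn|
|light   salt|
|matrix  that|
|year     the|
|grass       |

Derivation:
Line 1: ['snow', 'be', 'oats'] (min_width=12, slack=0)
Line 2: ['read', 'page'] (min_width=9, slack=3)
Line 3: ['leaf', 'milk'] (min_width=9, slack=3)
Line 4: ['one', 'problem'] (min_width=11, slack=1)
Line 5: ['sun', 'corn'] (min_width=8, slack=4)
Line 6: ['light', 'salt'] (min_width=10, slack=2)
Line 7: ['matrix', 'that'] (min_width=11, slack=1)
Line 8: ['year', 'the'] (min_width=8, slack=4)
Line 9: ['grass'] (min_width=5, slack=7)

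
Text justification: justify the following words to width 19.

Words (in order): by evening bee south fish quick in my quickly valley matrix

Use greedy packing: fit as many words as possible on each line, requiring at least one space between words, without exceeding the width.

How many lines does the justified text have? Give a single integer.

Line 1: ['by', 'evening', 'bee'] (min_width=14, slack=5)
Line 2: ['south', 'fish', 'quick', 'in'] (min_width=19, slack=0)
Line 3: ['my', 'quickly', 'valley'] (min_width=17, slack=2)
Line 4: ['matrix'] (min_width=6, slack=13)
Total lines: 4

Answer: 4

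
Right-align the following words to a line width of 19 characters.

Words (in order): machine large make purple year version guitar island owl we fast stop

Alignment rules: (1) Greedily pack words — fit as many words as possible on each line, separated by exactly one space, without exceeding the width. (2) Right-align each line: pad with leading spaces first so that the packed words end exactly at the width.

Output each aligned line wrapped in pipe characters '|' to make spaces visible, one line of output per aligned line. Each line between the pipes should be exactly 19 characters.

Line 1: ['machine', 'large', 'make'] (min_width=18, slack=1)
Line 2: ['purple', 'year', 'version'] (min_width=19, slack=0)
Line 3: ['guitar', 'island', 'owl'] (min_width=17, slack=2)
Line 4: ['we', 'fast', 'stop'] (min_width=12, slack=7)

Answer: | machine large make|
|purple year version|
|  guitar island owl|
|       we fast stop|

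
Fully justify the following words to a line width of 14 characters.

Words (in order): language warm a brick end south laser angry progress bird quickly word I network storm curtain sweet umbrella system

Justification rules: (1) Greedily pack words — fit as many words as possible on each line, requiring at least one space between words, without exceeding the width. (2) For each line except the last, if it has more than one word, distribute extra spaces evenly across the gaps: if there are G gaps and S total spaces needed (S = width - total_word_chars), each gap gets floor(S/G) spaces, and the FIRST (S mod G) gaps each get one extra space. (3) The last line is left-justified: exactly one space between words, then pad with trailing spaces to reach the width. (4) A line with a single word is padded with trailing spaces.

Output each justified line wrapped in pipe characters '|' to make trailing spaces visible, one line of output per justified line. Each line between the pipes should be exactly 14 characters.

Line 1: ['language', 'warm'] (min_width=13, slack=1)
Line 2: ['a', 'brick', 'end'] (min_width=11, slack=3)
Line 3: ['south', 'laser'] (min_width=11, slack=3)
Line 4: ['angry', 'progress'] (min_width=14, slack=0)
Line 5: ['bird', 'quickly'] (min_width=12, slack=2)
Line 6: ['word', 'I', 'network'] (min_width=14, slack=0)
Line 7: ['storm', 'curtain'] (min_width=13, slack=1)
Line 8: ['sweet', 'umbrella'] (min_width=14, slack=0)
Line 9: ['system'] (min_width=6, slack=8)

Answer: |language  warm|
|a   brick  end|
|south    laser|
|angry progress|
|bird   quickly|
|word I network|
|storm  curtain|
|sweet umbrella|
|system        |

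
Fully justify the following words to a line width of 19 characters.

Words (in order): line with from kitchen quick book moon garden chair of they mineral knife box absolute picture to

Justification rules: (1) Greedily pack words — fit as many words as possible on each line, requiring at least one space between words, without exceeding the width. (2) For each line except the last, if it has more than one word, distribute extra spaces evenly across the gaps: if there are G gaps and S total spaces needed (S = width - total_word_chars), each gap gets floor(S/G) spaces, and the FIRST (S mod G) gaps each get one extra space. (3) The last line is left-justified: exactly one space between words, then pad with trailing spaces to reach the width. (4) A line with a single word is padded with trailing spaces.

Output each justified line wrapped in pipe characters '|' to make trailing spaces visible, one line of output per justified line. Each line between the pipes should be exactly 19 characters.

Answer: |line    with   from|
|kitchen  quick book|
|moon  garden  chair|
|of   they   mineral|
|knife  box absolute|
|picture to         |

Derivation:
Line 1: ['line', 'with', 'from'] (min_width=14, slack=5)
Line 2: ['kitchen', 'quick', 'book'] (min_width=18, slack=1)
Line 3: ['moon', 'garden', 'chair'] (min_width=17, slack=2)
Line 4: ['of', 'they', 'mineral'] (min_width=15, slack=4)
Line 5: ['knife', 'box', 'absolute'] (min_width=18, slack=1)
Line 6: ['picture', 'to'] (min_width=10, slack=9)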